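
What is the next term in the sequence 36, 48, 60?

Differences: 48 - 36 = 12
This is an arithmetic sequence with common difference d = 12.
Next term = 60 + 12 = 72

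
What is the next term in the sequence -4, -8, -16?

Ratios: -8 / -4 = 2.0
This is a geometric sequence with common ratio r = 2.
Next term = -16 * 2 = -32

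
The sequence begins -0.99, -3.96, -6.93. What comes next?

Differences: -3.96 - -0.99 = -2.97
This is an arithmetic sequence with common difference d = -2.97.
Next term = -6.93 + -2.97 = -9.9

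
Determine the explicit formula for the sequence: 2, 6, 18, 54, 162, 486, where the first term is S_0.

Check ratios: 6 / 2 = 3.0
Common ratio r = 3.
First term a = 2.
Formula: S_i = 2 * 3^i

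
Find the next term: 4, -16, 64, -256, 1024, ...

Ratios: -16 / 4 = -4.0
This is a geometric sequence with common ratio r = -4.
Next term = 1024 * -4 = -4096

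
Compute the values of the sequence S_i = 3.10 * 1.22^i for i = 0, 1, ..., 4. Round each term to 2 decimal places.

This is a geometric sequence.
i=0: S_0 = 3.1 * 1.22^0 = 3.1
i=1: S_1 = 3.1 * 1.22^1 ≈ 3.78
i=2: S_2 = 3.1 * 1.22^2 ≈ 4.61
i=3: S_3 = 3.1 * 1.22^3 ≈ 5.63
i=4: S_4 = 3.1 * 1.22^4 ≈ 6.87
The first 5 terms are: [3.1, 3.78, 4.61, 5.63, 6.87]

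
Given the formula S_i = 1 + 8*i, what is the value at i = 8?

S_8 = 1 + 8*8 = 1 + 64 = 65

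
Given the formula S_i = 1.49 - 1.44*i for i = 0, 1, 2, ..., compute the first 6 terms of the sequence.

This is an arithmetic sequence.
i=0: S_0 = 1.49 + -1.44*0 = 1.49
i=1: S_1 = 1.49 + -1.44*1 = 0.05
i=2: S_2 = 1.49 + -1.44*2 = -1.39
i=3: S_3 = 1.49 + -1.44*3 = -2.83
i=4: S_4 = 1.49 + -1.44*4 = -4.27
i=5: S_5 = 1.49 + -1.44*5 = -5.71
The first 6 terms are: [1.49, 0.05, -1.39, -2.83, -4.27, -5.71]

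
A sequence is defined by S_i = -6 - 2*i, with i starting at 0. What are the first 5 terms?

This is an arithmetic sequence.
i=0: S_0 = -6 + -2*0 = -6
i=1: S_1 = -6 + -2*1 = -8
i=2: S_2 = -6 + -2*2 = -10
i=3: S_3 = -6 + -2*3 = -12
i=4: S_4 = -6 + -2*4 = -14
The first 5 terms are: [-6, -8, -10, -12, -14]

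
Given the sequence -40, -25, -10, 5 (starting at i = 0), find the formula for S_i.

Check differences: -25 - -40 = 15
-10 - -25 = 15
Common difference d = 15.
First term a = -40.
Formula: S_i = -40 + 15*i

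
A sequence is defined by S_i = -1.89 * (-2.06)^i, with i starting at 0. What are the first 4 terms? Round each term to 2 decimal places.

This is a geometric sequence.
i=0: S_0 = -1.89 * (-2.06)^0 = -1.89
i=1: S_1 = -1.89 * (-2.06)^1 ≈ 3.89
i=2: S_2 = -1.89 * (-2.06)^2 ≈ -8.02
i=3: S_3 = -1.89 * (-2.06)^3 ≈ 16.52
The first 4 terms are: [-1.89, 3.89, -8.02, 16.52]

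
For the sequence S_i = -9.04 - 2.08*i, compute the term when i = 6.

S_6 = -9.04 + -2.08*6 = -9.04 + -12.48 = -21.52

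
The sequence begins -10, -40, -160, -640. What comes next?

Ratios: -40 / -10 = 4.0
This is a geometric sequence with common ratio r = 4.
Next term = -640 * 4 = -2560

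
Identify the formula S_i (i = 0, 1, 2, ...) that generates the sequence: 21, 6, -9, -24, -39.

Check differences: 6 - 21 = -15
-9 - 6 = -15
Common difference d = -15.
First term a = 21.
Formula: S_i = 21 - 15*i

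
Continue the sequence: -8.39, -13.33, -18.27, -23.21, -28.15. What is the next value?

Differences: -13.33 - -8.39 = -4.94
This is an arithmetic sequence with common difference d = -4.94.
Next term = -28.15 + -4.94 = -33.09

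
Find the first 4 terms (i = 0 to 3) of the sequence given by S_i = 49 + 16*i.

This is an arithmetic sequence.
i=0: S_0 = 49 + 16*0 = 49
i=1: S_1 = 49 + 16*1 = 65
i=2: S_2 = 49 + 16*2 = 81
i=3: S_3 = 49 + 16*3 = 97
The first 4 terms are: [49, 65, 81, 97]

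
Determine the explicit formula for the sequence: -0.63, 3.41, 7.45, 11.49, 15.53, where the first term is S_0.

Check differences: 3.41 - -0.63 = 4.04
7.45 - 3.41 = 4.04
Common difference d = 4.04.
First term a = -0.63.
Formula: S_i = -0.63 + 4.04*i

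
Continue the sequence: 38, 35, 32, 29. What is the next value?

Differences: 35 - 38 = -3
This is an arithmetic sequence with common difference d = -3.
Next term = 29 + -3 = 26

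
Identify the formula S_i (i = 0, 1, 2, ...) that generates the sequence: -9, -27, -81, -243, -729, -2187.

Check ratios: -27 / -9 = 3.0
Common ratio r = 3.
First term a = -9.
Formula: S_i = -9 * 3^i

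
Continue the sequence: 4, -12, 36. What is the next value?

Ratios: -12 / 4 = -3.0
This is a geometric sequence with common ratio r = -3.
Next term = 36 * -3 = -108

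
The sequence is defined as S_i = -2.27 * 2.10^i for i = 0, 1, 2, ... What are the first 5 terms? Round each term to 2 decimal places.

This is a geometric sequence.
i=0: S_0 = -2.27 * 2.1^0 = -2.27
i=1: S_1 = -2.27 * 2.1^1 ≈ -4.77
i=2: S_2 = -2.27 * 2.1^2 ≈ -10.01
i=3: S_3 = -2.27 * 2.1^3 ≈ -21.02
i=4: S_4 = -2.27 * 2.1^4 ≈ -44.15
The first 5 terms are: [-2.27, -4.77, -10.01, -21.02, -44.15]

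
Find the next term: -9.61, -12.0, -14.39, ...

Differences: -12.0 - -9.61 = -2.39
This is an arithmetic sequence with common difference d = -2.39.
Next term = -14.39 + -2.39 = -16.78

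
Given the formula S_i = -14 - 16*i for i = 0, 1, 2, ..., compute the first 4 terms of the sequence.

This is an arithmetic sequence.
i=0: S_0 = -14 + -16*0 = -14
i=1: S_1 = -14 + -16*1 = -30
i=2: S_2 = -14 + -16*2 = -46
i=3: S_3 = -14 + -16*3 = -62
The first 4 terms are: [-14, -30, -46, -62]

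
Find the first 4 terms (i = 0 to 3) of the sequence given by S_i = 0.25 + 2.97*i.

This is an arithmetic sequence.
i=0: S_0 = 0.25 + 2.97*0 = 0.25
i=1: S_1 = 0.25 + 2.97*1 = 3.22
i=2: S_2 = 0.25 + 2.97*2 = 6.19
i=3: S_3 = 0.25 + 2.97*3 = 9.16
The first 4 terms are: [0.25, 3.22, 6.19, 9.16]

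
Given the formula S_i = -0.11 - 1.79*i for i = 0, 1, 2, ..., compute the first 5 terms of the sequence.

This is an arithmetic sequence.
i=0: S_0 = -0.11 + -1.79*0 = -0.11
i=1: S_1 = -0.11 + -1.79*1 = -1.9
i=2: S_2 = -0.11 + -1.79*2 = -3.69
i=3: S_3 = -0.11 + -1.79*3 = -5.48
i=4: S_4 = -0.11 + -1.79*4 = -7.27
The first 5 terms are: [-0.11, -1.9, -3.69, -5.48, -7.27]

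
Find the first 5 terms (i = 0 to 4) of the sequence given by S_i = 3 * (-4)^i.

This is a geometric sequence.
i=0: S_0 = 3 * (-4)^0 = 3
i=1: S_1 = 3 * (-4)^1 = -12
i=2: S_2 = 3 * (-4)^2 = 48
i=3: S_3 = 3 * (-4)^3 = -192
i=4: S_4 = 3 * (-4)^4 = 768
The first 5 terms are: [3, -12, 48, -192, 768]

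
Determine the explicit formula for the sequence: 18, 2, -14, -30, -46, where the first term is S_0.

Check differences: 2 - 18 = -16
-14 - 2 = -16
Common difference d = -16.
First term a = 18.
Formula: S_i = 18 - 16*i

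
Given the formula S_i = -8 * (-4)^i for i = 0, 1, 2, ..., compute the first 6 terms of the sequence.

This is a geometric sequence.
i=0: S_0 = -8 * (-4)^0 = -8
i=1: S_1 = -8 * (-4)^1 = 32
i=2: S_2 = -8 * (-4)^2 = -128
i=3: S_3 = -8 * (-4)^3 = 512
i=4: S_4 = -8 * (-4)^4 = -2048
i=5: S_5 = -8 * (-4)^5 = 8192
The first 6 terms are: [-8, 32, -128, 512, -2048, 8192]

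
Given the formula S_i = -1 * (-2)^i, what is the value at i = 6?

S_6 = -1 * (-2)^6 = -1 * 64 = -64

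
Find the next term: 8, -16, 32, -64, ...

Ratios: -16 / 8 = -2.0
This is a geometric sequence with common ratio r = -2.
Next term = -64 * -2 = 128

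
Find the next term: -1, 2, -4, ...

Ratios: 2 / -1 = -2.0
This is a geometric sequence with common ratio r = -2.
Next term = -4 * -2 = 8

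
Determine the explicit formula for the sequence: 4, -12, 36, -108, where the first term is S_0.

Check ratios: -12 / 4 = -3.0
Common ratio r = -3.
First term a = 4.
Formula: S_i = 4 * (-3)^i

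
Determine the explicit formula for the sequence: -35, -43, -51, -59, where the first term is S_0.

Check differences: -43 - -35 = -8
-51 - -43 = -8
Common difference d = -8.
First term a = -35.
Formula: S_i = -35 - 8*i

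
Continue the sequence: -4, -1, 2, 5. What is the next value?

Differences: -1 - -4 = 3
This is an arithmetic sequence with common difference d = 3.
Next term = 5 + 3 = 8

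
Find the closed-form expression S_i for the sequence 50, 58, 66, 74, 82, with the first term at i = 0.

Check differences: 58 - 50 = 8
66 - 58 = 8
Common difference d = 8.
First term a = 50.
Formula: S_i = 50 + 8*i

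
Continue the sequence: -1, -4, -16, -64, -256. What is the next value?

Ratios: -4 / -1 = 4.0
This is a geometric sequence with common ratio r = 4.
Next term = -256 * 4 = -1024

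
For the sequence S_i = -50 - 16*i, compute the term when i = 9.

S_9 = -50 + -16*9 = -50 + -144 = -194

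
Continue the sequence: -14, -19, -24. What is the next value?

Differences: -19 - -14 = -5
This is an arithmetic sequence with common difference d = -5.
Next term = -24 + -5 = -29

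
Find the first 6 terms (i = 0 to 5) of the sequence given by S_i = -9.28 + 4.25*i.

This is an arithmetic sequence.
i=0: S_0 = -9.28 + 4.25*0 = -9.28
i=1: S_1 = -9.28 + 4.25*1 = -5.03
i=2: S_2 = -9.28 + 4.25*2 = -0.78
i=3: S_3 = -9.28 + 4.25*3 = 3.47
i=4: S_4 = -9.28 + 4.25*4 = 7.72
i=5: S_5 = -9.28 + 4.25*5 = 11.97
The first 6 terms are: [-9.28, -5.03, -0.78, 3.47, 7.72, 11.97]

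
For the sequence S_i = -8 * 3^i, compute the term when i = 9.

S_9 = -8 * 3^9 = -8 * 19683 = -157464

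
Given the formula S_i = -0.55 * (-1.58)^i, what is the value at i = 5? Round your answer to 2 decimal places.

S_5 = -0.55 * (-1.58)^5 ≈ -0.55 * -9.8466 ≈ 5.42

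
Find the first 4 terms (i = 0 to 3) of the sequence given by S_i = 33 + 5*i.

This is an arithmetic sequence.
i=0: S_0 = 33 + 5*0 = 33
i=1: S_1 = 33 + 5*1 = 38
i=2: S_2 = 33 + 5*2 = 43
i=3: S_3 = 33 + 5*3 = 48
The first 4 terms are: [33, 38, 43, 48]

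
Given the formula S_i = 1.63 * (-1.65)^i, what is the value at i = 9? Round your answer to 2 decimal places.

S_9 = 1.63 * (-1.65)^9 ≈ 1.63 * -90.6474 ≈ -147.76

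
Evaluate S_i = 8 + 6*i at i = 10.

S_10 = 8 + 6*10 = 8 + 60 = 68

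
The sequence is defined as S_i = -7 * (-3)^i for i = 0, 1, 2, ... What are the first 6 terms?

This is a geometric sequence.
i=0: S_0 = -7 * (-3)^0 = -7
i=1: S_1 = -7 * (-3)^1 = 21
i=2: S_2 = -7 * (-3)^2 = -63
i=3: S_3 = -7 * (-3)^3 = 189
i=4: S_4 = -7 * (-3)^4 = -567
i=5: S_5 = -7 * (-3)^5 = 1701
The first 6 terms are: [-7, 21, -63, 189, -567, 1701]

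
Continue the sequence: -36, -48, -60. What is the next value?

Differences: -48 - -36 = -12
This is an arithmetic sequence with common difference d = -12.
Next term = -60 + -12 = -72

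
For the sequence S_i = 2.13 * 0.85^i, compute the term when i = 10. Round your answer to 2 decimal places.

S_10 = 2.13 * 0.85^10 ≈ 2.13 * 0.1969 ≈ 0.42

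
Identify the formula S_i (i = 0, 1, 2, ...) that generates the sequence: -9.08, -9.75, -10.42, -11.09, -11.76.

Check differences: -9.75 - -9.08 = -0.67
-10.42 - -9.75 = -0.67
Common difference d = -0.67.
First term a = -9.08.
Formula: S_i = -9.08 - 0.67*i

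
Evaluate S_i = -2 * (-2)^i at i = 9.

S_9 = -2 * (-2)^9 = -2 * -512 = 1024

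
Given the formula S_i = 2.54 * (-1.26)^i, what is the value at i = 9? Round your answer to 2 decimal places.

S_9 = 2.54 * (-1.26)^9 ≈ 2.54 * -8.0045 ≈ -20.33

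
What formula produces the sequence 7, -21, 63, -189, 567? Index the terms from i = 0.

Check ratios: -21 / 7 = -3.0
Common ratio r = -3.
First term a = 7.
Formula: S_i = 7 * (-3)^i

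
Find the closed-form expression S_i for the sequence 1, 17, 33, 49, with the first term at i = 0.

Check differences: 17 - 1 = 16
33 - 17 = 16
Common difference d = 16.
First term a = 1.
Formula: S_i = 1 + 16*i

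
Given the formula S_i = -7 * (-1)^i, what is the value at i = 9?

S_9 = -7 * (-1)^9 = -7 * -1 = 7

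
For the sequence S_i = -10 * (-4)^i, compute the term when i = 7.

S_7 = -10 * (-4)^7 = -10 * -16384 = 163840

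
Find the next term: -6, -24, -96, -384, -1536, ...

Ratios: -24 / -6 = 4.0
This is a geometric sequence with common ratio r = 4.
Next term = -1536 * 4 = -6144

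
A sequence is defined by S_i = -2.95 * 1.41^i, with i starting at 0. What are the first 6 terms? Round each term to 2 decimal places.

This is a geometric sequence.
i=0: S_0 = -2.95 * 1.41^0 = -2.95
i=1: S_1 = -2.95 * 1.41^1 ≈ -4.16
i=2: S_2 = -2.95 * 1.41^2 ≈ -5.86
i=3: S_3 = -2.95 * 1.41^3 ≈ -8.27
i=4: S_4 = -2.95 * 1.41^4 ≈ -11.66
i=5: S_5 = -2.95 * 1.41^5 ≈ -16.44
The first 6 terms are: [-2.95, -4.16, -5.86, -8.27, -11.66, -16.44]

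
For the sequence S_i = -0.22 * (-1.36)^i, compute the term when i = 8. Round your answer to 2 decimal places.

S_8 = -0.22 * (-1.36)^8 ≈ -0.22 * 11.7034 ≈ -2.57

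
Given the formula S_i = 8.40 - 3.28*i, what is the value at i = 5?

S_5 = 8.4 + -3.28*5 = 8.4 + -16.4 = -8.0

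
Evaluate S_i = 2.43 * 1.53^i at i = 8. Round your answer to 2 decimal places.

S_8 = 2.43 * 1.53^8 ≈ 2.43 * 30.0283 ≈ 72.97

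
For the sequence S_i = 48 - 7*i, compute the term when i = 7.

S_7 = 48 + -7*7 = 48 + -49 = -1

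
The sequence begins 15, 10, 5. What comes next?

Differences: 10 - 15 = -5
This is an arithmetic sequence with common difference d = -5.
Next term = 5 + -5 = 0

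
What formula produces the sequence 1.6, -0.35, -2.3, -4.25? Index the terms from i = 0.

Check differences: -0.35 - 1.6 = -1.95
-2.3 - -0.35 = -1.95
Common difference d = -1.95.
First term a = 1.6.
Formula: S_i = 1.60 - 1.95*i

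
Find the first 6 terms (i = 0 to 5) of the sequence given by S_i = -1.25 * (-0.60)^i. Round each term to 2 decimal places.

This is a geometric sequence.
i=0: S_0 = -1.25 * (-0.6)^0 = -1.25
i=1: S_1 = -1.25 * (-0.6)^1 = 0.75
i=2: S_2 = -1.25 * (-0.6)^2 = -0.45
i=3: S_3 = -1.25 * (-0.6)^3 = 0.27
i=4: S_4 = -1.25 * (-0.6)^4 ≈ -0.16
i=5: S_5 = -1.25 * (-0.6)^5 ≈ 0.1
The first 6 terms are: [-1.25, 0.75, -0.45, 0.27, -0.16, 0.1]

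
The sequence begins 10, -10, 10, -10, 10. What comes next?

Ratios: -10 / 10 = -1.0
This is a geometric sequence with common ratio r = -1.
Next term = 10 * -1 = -10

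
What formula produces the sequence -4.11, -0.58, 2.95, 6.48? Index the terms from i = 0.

Check differences: -0.58 - -4.11 = 3.53
2.95 - -0.58 = 3.53
Common difference d = 3.53.
First term a = -4.11.
Formula: S_i = -4.11 + 3.53*i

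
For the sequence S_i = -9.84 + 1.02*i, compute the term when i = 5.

S_5 = -9.84 + 1.02*5 = -9.84 + 5.1 = -4.74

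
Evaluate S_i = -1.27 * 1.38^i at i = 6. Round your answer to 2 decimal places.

S_6 = -1.27 * 1.38^6 ≈ -1.27 * 6.9068 ≈ -8.77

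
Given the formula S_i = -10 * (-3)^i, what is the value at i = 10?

S_10 = -10 * (-3)^10 = -10 * 59049 = -590490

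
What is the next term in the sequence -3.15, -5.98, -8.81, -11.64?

Differences: -5.98 - -3.15 = -2.83
This is an arithmetic sequence with common difference d = -2.83.
Next term = -11.64 + -2.83 = -14.47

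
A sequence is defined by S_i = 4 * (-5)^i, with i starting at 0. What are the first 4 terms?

This is a geometric sequence.
i=0: S_0 = 4 * (-5)^0 = 4
i=1: S_1 = 4 * (-5)^1 = -20
i=2: S_2 = 4 * (-5)^2 = 100
i=3: S_3 = 4 * (-5)^3 = -500
The first 4 terms are: [4, -20, 100, -500]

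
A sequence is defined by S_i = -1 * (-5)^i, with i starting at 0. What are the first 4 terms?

This is a geometric sequence.
i=0: S_0 = -1 * (-5)^0 = -1
i=1: S_1 = -1 * (-5)^1 = 5
i=2: S_2 = -1 * (-5)^2 = -25
i=3: S_3 = -1 * (-5)^3 = 125
The first 4 terms are: [-1, 5, -25, 125]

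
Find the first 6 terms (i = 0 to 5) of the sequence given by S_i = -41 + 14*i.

This is an arithmetic sequence.
i=0: S_0 = -41 + 14*0 = -41
i=1: S_1 = -41 + 14*1 = -27
i=2: S_2 = -41 + 14*2 = -13
i=3: S_3 = -41 + 14*3 = 1
i=4: S_4 = -41 + 14*4 = 15
i=5: S_5 = -41 + 14*5 = 29
The first 6 terms are: [-41, -27, -13, 1, 15, 29]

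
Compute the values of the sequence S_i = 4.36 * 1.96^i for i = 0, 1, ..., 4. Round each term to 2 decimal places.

This is a geometric sequence.
i=0: S_0 = 4.36 * 1.96^0 = 4.36
i=1: S_1 = 4.36 * 1.96^1 ≈ 8.55
i=2: S_2 = 4.36 * 1.96^2 ≈ 16.75
i=3: S_3 = 4.36 * 1.96^3 ≈ 32.83
i=4: S_4 = 4.36 * 1.96^4 ≈ 64.34
The first 5 terms are: [4.36, 8.55, 16.75, 32.83, 64.34]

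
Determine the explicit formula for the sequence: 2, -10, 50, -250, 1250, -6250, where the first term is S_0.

Check ratios: -10 / 2 = -5.0
Common ratio r = -5.
First term a = 2.
Formula: S_i = 2 * (-5)^i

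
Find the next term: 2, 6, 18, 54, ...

Ratios: 6 / 2 = 3.0
This is a geometric sequence with common ratio r = 3.
Next term = 54 * 3 = 162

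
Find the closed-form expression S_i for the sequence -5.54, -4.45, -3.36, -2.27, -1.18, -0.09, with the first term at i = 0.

Check differences: -4.45 - -5.54 = 1.09
-3.36 - -4.45 = 1.09
Common difference d = 1.09.
First term a = -5.54.
Formula: S_i = -5.54 + 1.09*i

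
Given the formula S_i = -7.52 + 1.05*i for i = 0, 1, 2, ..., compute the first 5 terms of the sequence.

This is an arithmetic sequence.
i=0: S_0 = -7.52 + 1.05*0 = -7.52
i=1: S_1 = -7.52 + 1.05*1 = -6.47
i=2: S_2 = -7.52 + 1.05*2 = -5.42
i=3: S_3 = -7.52 + 1.05*3 = -4.37
i=4: S_4 = -7.52 + 1.05*4 = -3.32
The first 5 terms are: [-7.52, -6.47, -5.42, -4.37, -3.32]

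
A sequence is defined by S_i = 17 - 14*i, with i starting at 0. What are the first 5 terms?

This is an arithmetic sequence.
i=0: S_0 = 17 + -14*0 = 17
i=1: S_1 = 17 + -14*1 = 3
i=2: S_2 = 17 + -14*2 = -11
i=3: S_3 = 17 + -14*3 = -25
i=4: S_4 = 17 + -14*4 = -39
The first 5 terms are: [17, 3, -11, -25, -39]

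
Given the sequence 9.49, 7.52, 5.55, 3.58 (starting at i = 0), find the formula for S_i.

Check differences: 7.52 - 9.49 = -1.97
5.55 - 7.52 = -1.97
Common difference d = -1.97.
First term a = 9.49.
Formula: S_i = 9.49 - 1.97*i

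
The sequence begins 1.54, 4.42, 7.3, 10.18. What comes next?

Differences: 4.42 - 1.54 = 2.88
This is an arithmetic sequence with common difference d = 2.88.
Next term = 10.18 + 2.88 = 13.06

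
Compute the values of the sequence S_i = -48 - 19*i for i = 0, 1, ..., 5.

This is an arithmetic sequence.
i=0: S_0 = -48 + -19*0 = -48
i=1: S_1 = -48 + -19*1 = -67
i=2: S_2 = -48 + -19*2 = -86
i=3: S_3 = -48 + -19*3 = -105
i=4: S_4 = -48 + -19*4 = -124
i=5: S_5 = -48 + -19*5 = -143
The first 6 terms are: [-48, -67, -86, -105, -124, -143]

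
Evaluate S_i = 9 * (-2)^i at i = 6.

S_6 = 9 * (-2)^6 = 9 * 64 = 576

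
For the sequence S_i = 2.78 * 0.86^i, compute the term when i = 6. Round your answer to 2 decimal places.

S_6 = 2.78 * 0.86^6 ≈ 2.78 * 0.4046 ≈ 1.12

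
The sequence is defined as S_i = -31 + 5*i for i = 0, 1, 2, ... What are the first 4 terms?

This is an arithmetic sequence.
i=0: S_0 = -31 + 5*0 = -31
i=1: S_1 = -31 + 5*1 = -26
i=2: S_2 = -31 + 5*2 = -21
i=3: S_3 = -31 + 5*3 = -16
The first 4 terms are: [-31, -26, -21, -16]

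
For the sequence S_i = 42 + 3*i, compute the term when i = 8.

S_8 = 42 + 3*8 = 42 + 24 = 66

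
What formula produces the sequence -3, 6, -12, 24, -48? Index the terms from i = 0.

Check ratios: 6 / -3 = -2.0
Common ratio r = -2.
First term a = -3.
Formula: S_i = -3 * (-2)^i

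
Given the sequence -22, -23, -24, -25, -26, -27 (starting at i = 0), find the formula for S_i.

Check differences: -23 - -22 = -1
-24 - -23 = -1
Common difference d = -1.
First term a = -22.
Formula: S_i = -22 - 1*i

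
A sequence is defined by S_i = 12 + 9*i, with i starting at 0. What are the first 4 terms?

This is an arithmetic sequence.
i=0: S_0 = 12 + 9*0 = 12
i=1: S_1 = 12 + 9*1 = 21
i=2: S_2 = 12 + 9*2 = 30
i=3: S_3 = 12 + 9*3 = 39
The first 4 terms are: [12, 21, 30, 39]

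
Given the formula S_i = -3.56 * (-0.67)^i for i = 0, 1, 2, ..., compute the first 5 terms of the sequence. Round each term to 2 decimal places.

This is a geometric sequence.
i=0: S_0 = -3.56 * (-0.67)^0 = -3.56
i=1: S_1 = -3.56 * (-0.67)^1 ≈ 2.39
i=2: S_2 = -3.56 * (-0.67)^2 ≈ -1.6
i=3: S_3 = -3.56 * (-0.67)^3 ≈ 1.07
i=4: S_4 = -3.56 * (-0.67)^4 ≈ -0.72
The first 5 terms are: [-3.56, 2.39, -1.6, 1.07, -0.72]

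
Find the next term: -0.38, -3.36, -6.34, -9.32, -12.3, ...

Differences: -3.36 - -0.38 = -2.98
This is an arithmetic sequence with common difference d = -2.98.
Next term = -12.3 + -2.98 = -15.28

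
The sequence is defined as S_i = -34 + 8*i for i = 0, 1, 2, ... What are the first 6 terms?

This is an arithmetic sequence.
i=0: S_0 = -34 + 8*0 = -34
i=1: S_1 = -34 + 8*1 = -26
i=2: S_2 = -34 + 8*2 = -18
i=3: S_3 = -34 + 8*3 = -10
i=4: S_4 = -34 + 8*4 = -2
i=5: S_5 = -34 + 8*5 = 6
The first 6 terms are: [-34, -26, -18, -10, -2, 6]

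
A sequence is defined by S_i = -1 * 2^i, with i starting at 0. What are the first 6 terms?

This is a geometric sequence.
i=0: S_0 = -1 * 2^0 = -1
i=1: S_1 = -1 * 2^1 = -2
i=2: S_2 = -1 * 2^2 = -4
i=3: S_3 = -1 * 2^3 = -8
i=4: S_4 = -1 * 2^4 = -16
i=5: S_5 = -1 * 2^5 = -32
The first 6 terms are: [-1, -2, -4, -8, -16, -32]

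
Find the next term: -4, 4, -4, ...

Ratios: 4 / -4 = -1.0
This is a geometric sequence with common ratio r = -1.
Next term = -4 * -1 = 4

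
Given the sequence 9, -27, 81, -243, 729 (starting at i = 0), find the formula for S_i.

Check ratios: -27 / 9 = -3.0
Common ratio r = -3.
First term a = 9.
Formula: S_i = 9 * (-3)^i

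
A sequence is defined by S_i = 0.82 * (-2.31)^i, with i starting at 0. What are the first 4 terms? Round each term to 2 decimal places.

This is a geometric sequence.
i=0: S_0 = 0.82 * (-2.31)^0 = 0.82
i=1: S_1 = 0.82 * (-2.31)^1 ≈ -1.89
i=2: S_2 = 0.82 * (-2.31)^2 ≈ 4.38
i=3: S_3 = 0.82 * (-2.31)^3 ≈ -10.11
The first 4 terms are: [0.82, -1.89, 4.38, -10.11]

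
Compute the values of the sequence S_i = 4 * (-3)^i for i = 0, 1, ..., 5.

This is a geometric sequence.
i=0: S_0 = 4 * (-3)^0 = 4
i=1: S_1 = 4 * (-3)^1 = -12
i=2: S_2 = 4 * (-3)^2 = 36
i=3: S_3 = 4 * (-3)^3 = -108
i=4: S_4 = 4 * (-3)^4 = 324
i=5: S_5 = 4 * (-3)^5 = -972
The first 6 terms are: [4, -12, 36, -108, 324, -972]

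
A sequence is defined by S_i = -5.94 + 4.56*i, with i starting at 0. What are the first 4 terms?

This is an arithmetic sequence.
i=0: S_0 = -5.94 + 4.56*0 = -5.94
i=1: S_1 = -5.94 + 4.56*1 = -1.38
i=2: S_2 = -5.94 + 4.56*2 = 3.18
i=3: S_3 = -5.94 + 4.56*3 = 7.74
The first 4 terms are: [-5.94, -1.38, 3.18, 7.74]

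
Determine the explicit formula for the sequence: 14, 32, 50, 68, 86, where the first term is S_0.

Check differences: 32 - 14 = 18
50 - 32 = 18
Common difference d = 18.
First term a = 14.
Formula: S_i = 14 + 18*i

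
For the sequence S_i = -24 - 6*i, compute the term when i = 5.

S_5 = -24 + -6*5 = -24 + -30 = -54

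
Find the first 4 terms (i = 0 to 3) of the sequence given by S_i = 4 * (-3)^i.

This is a geometric sequence.
i=0: S_0 = 4 * (-3)^0 = 4
i=1: S_1 = 4 * (-3)^1 = -12
i=2: S_2 = 4 * (-3)^2 = 36
i=3: S_3 = 4 * (-3)^3 = -108
The first 4 terms are: [4, -12, 36, -108]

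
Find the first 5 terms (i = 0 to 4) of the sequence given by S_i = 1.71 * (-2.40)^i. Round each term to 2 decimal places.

This is a geometric sequence.
i=0: S_0 = 1.71 * (-2.4)^0 = 1.71
i=1: S_1 = 1.71 * (-2.4)^1 ≈ -4.1
i=2: S_2 = 1.71 * (-2.4)^2 ≈ 9.85
i=3: S_3 = 1.71 * (-2.4)^3 ≈ -23.64
i=4: S_4 = 1.71 * (-2.4)^4 ≈ 56.73
The first 5 terms are: [1.71, -4.1, 9.85, -23.64, 56.73]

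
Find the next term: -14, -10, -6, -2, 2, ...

Differences: -10 - -14 = 4
This is an arithmetic sequence with common difference d = 4.
Next term = 2 + 4 = 6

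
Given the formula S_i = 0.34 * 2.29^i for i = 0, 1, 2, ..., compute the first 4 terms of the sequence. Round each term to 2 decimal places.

This is a geometric sequence.
i=0: S_0 = 0.34 * 2.29^0 = 0.34
i=1: S_1 = 0.34 * 2.29^1 ≈ 0.78
i=2: S_2 = 0.34 * 2.29^2 ≈ 1.78
i=3: S_3 = 0.34 * 2.29^3 ≈ 4.08
The first 4 terms are: [0.34, 0.78, 1.78, 4.08]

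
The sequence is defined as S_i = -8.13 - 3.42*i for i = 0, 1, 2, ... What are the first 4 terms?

This is an arithmetic sequence.
i=0: S_0 = -8.13 + -3.42*0 = -8.13
i=1: S_1 = -8.13 + -3.42*1 = -11.55
i=2: S_2 = -8.13 + -3.42*2 = -14.97
i=3: S_3 = -8.13 + -3.42*3 = -18.39
The first 4 terms are: [-8.13, -11.55, -14.97, -18.39]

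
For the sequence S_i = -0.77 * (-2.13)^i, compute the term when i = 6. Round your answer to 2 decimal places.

S_6 = -0.77 * (-2.13)^6 ≈ -0.77 * 93.3851 ≈ -71.91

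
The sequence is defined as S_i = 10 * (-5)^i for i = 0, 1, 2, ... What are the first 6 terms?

This is a geometric sequence.
i=0: S_0 = 10 * (-5)^0 = 10
i=1: S_1 = 10 * (-5)^1 = -50
i=2: S_2 = 10 * (-5)^2 = 250
i=3: S_3 = 10 * (-5)^3 = -1250
i=4: S_4 = 10 * (-5)^4 = 6250
i=5: S_5 = 10 * (-5)^5 = -31250
The first 6 terms are: [10, -50, 250, -1250, 6250, -31250]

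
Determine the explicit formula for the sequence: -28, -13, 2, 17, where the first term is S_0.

Check differences: -13 - -28 = 15
2 - -13 = 15
Common difference d = 15.
First term a = -28.
Formula: S_i = -28 + 15*i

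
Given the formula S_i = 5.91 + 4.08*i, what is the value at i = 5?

S_5 = 5.91 + 4.08*5 = 5.91 + 20.4 = 26.31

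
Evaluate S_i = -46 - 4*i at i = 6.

S_6 = -46 + -4*6 = -46 + -24 = -70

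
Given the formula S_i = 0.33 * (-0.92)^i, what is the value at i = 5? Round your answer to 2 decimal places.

S_5 = 0.33 * (-0.92)^5 ≈ 0.33 * -0.6591 ≈ -0.22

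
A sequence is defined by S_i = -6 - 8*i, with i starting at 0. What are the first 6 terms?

This is an arithmetic sequence.
i=0: S_0 = -6 + -8*0 = -6
i=1: S_1 = -6 + -8*1 = -14
i=2: S_2 = -6 + -8*2 = -22
i=3: S_3 = -6 + -8*3 = -30
i=4: S_4 = -6 + -8*4 = -38
i=5: S_5 = -6 + -8*5 = -46
The first 6 terms are: [-6, -14, -22, -30, -38, -46]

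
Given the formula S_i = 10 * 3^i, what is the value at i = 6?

S_6 = 10 * 3^6 = 10 * 729 = 7290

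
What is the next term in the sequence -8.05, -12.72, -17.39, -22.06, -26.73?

Differences: -12.72 - -8.05 = -4.67
This is an arithmetic sequence with common difference d = -4.67.
Next term = -26.73 + -4.67 = -31.4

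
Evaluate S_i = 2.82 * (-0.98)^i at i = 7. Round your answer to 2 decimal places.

S_7 = 2.82 * (-0.98)^7 ≈ 2.82 * -0.8681 ≈ -2.45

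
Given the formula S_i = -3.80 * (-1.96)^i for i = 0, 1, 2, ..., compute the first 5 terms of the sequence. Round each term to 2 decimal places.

This is a geometric sequence.
i=0: S_0 = -3.8 * (-1.96)^0 = -3.8
i=1: S_1 = -3.8 * (-1.96)^1 ≈ 7.45
i=2: S_2 = -3.8 * (-1.96)^2 ≈ -14.6
i=3: S_3 = -3.8 * (-1.96)^3 ≈ 28.61
i=4: S_4 = -3.8 * (-1.96)^4 ≈ -56.08
The first 5 terms are: [-3.8, 7.45, -14.6, 28.61, -56.08]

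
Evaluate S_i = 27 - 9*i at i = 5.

S_5 = 27 + -9*5 = 27 + -45 = -18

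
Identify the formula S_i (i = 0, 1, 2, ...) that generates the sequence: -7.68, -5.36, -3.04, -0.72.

Check differences: -5.36 - -7.68 = 2.32
-3.04 - -5.36 = 2.32
Common difference d = 2.32.
First term a = -7.68.
Formula: S_i = -7.68 + 2.32*i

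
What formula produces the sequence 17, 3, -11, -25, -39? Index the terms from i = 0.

Check differences: 3 - 17 = -14
-11 - 3 = -14
Common difference d = -14.
First term a = 17.
Formula: S_i = 17 - 14*i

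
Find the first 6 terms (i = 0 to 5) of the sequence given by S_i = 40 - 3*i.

This is an arithmetic sequence.
i=0: S_0 = 40 + -3*0 = 40
i=1: S_1 = 40 + -3*1 = 37
i=2: S_2 = 40 + -3*2 = 34
i=3: S_3 = 40 + -3*3 = 31
i=4: S_4 = 40 + -3*4 = 28
i=5: S_5 = 40 + -3*5 = 25
The first 6 terms are: [40, 37, 34, 31, 28, 25]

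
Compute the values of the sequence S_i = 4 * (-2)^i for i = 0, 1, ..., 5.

This is a geometric sequence.
i=0: S_0 = 4 * (-2)^0 = 4
i=1: S_1 = 4 * (-2)^1 = -8
i=2: S_2 = 4 * (-2)^2 = 16
i=3: S_3 = 4 * (-2)^3 = -32
i=4: S_4 = 4 * (-2)^4 = 64
i=5: S_5 = 4 * (-2)^5 = -128
The first 6 terms are: [4, -8, 16, -32, 64, -128]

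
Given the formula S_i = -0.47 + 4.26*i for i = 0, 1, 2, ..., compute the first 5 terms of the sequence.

This is an arithmetic sequence.
i=0: S_0 = -0.47 + 4.26*0 = -0.47
i=1: S_1 = -0.47 + 4.26*1 = 3.79
i=2: S_2 = -0.47 + 4.26*2 = 8.05
i=3: S_3 = -0.47 + 4.26*3 = 12.31
i=4: S_4 = -0.47 + 4.26*4 = 16.57
The first 5 terms are: [-0.47, 3.79, 8.05, 12.31, 16.57]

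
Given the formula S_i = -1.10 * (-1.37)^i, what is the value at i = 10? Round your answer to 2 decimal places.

S_10 = -1.1 * (-1.37)^10 ≈ -1.1 * 23.2919 ≈ -25.62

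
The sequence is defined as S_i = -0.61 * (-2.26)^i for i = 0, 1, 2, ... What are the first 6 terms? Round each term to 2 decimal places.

This is a geometric sequence.
i=0: S_0 = -0.61 * (-2.26)^0 = -0.61
i=1: S_1 = -0.61 * (-2.26)^1 ≈ 1.38
i=2: S_2 = -0.61 * (-2.26)^2 ≈ -3.12
i=3: S_3 = -0.61 * (-2.26)^3 ≈ 7.04
i=4: S_4 = -0.61 * (-2.26)^4 ≈ -15.91
i=5: S_5 = -0.61 * (-2.26)^5 ≈ 35.96
The first 6 terms are: [-0.61, 1.38, -3.12, 7.04, -15.91, 35.96]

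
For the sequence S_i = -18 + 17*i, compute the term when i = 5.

S_5 = -18 + 17*5 = -18 + 85 = 67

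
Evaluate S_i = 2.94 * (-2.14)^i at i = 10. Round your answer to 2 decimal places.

S_10 = 2.94 * (-2.14)^10 ≈ 2.94 * 2014.363 ≈ 5922.23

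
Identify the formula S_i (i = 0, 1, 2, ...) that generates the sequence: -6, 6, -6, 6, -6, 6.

Check ratios: 6 / -6 = -1.0
Common ratio r = -1.
First term a = -6.
Formula: S_i = -6 * (-1)^i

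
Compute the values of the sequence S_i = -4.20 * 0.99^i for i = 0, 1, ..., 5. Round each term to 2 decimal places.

This is a geometric sequence.
i=0: S_0 = -4.2 * 0.99^0 = -4.2
i=1: S_1 = -4.2 * 0.99^1 ≈ -4.16
i=2: S_2 = -4.2 * 0.99^2 ≈ -4.12
i=3: S_3 = -4.2 * 0.99^3 ≈ -4.08
i=4: S_4 = -4.2 * 0.99^4 ≈ -4.03
i=5: S_5 = -4.2 * 0.99^5 ≈ -3.99
The first 6 terms are: [-4.2, -4.16, -4.12, -4.08, -4.03, -3.99]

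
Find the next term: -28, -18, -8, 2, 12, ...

Differences: -18 - -28 = 10
This is an arithmetic sequence with common difference d = 10.
Next term = 12 + 10 = 22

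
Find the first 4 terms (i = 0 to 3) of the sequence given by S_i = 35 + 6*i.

This is an arithmetic sequence.
i=0: S_0 = 35 + 6*0 = 35
i=1: S_1 = 35 + 6*1 = 41
i=2: S_2 = 35 + 6*2 = 47
i=3: S_3 = 35 + 6*3 = 53
The first 4 terms are: [35, 41, 47, 53]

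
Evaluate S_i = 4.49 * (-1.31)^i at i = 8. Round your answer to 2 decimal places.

S_8 = 4.49 * (-1.31)^8 ≈ 4.49 * 8.673 ≈ 38.94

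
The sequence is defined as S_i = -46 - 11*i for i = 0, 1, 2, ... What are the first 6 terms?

This is an arithmetic sequence.
i=0: S_0 = -46 + -11*0 = -46
i=1: S_1 = -46 + -11*1 = -57
i=2: S_2 = -46 + -11*2 = -68
i=3: S_3 = -46 + -11*3 = -79
i=4: S_4 = -46 + -11*4 = -90
i=5: S_5 = -46 + -11*5 = -101
The first 6 terms are: [-46, -57, -68, -79, -90, -101]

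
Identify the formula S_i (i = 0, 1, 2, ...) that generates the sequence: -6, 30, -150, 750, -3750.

Check ratios: 30 / -6 = -5.0
Common ratio r = -5.
First term a = -6.
Formula: S_i = -6 * (-5)^i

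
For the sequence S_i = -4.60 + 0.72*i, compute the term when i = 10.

S_10 = -4.6 + 0.72*10 = -4.6 + 7.2 = 2.6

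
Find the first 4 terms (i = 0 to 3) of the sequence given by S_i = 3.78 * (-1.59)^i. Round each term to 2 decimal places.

This is a geometric sequence.
i=0: S_0 = 3.78 * (-1.59)^0 = 3.78
i=1: S_1 = 3.78 * (-1.59)^1 ≈ -6.01
i=2: S_2 = 3.78 * (-1.59)^2 ≈ 9.56
i=3: S_3 = 3.78 * (-1.59)^3 ≈ -15.19
The first 4 terms are: [3.78, -6.01, 9.56, -15.19]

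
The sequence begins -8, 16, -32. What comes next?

Ratios: 16 / -8 = -2.0
This is a geometric sequence with common ratio r = -2.
Next term = -32 * -2 = 64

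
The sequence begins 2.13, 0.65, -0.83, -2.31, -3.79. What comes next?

Differences: 0.65 - 2.13 = -1.48
This is an arithmetic sequence with common difference d = -1.48.
Next term = -3.79 + -1.48 = -5.27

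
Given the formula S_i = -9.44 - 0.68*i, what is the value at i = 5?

S_5 = -9.44 + -0.68*5 = -9.44 + -3.4 = -12.84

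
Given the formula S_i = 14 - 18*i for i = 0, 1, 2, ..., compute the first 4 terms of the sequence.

This is an arithmetic sequence.
i=0: S_0 = 14 + -18*0 = 14
i=1: S_1 = 14 + -18*1 = -4
i=2: S_2 = 14 + -18*2 = -22
i=3: S_3 = 14 + -18*3 = -40
The first 4 terms are: [14, -4, -22, -40]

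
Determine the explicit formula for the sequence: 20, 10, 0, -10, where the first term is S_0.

Check differences: 10 - 20 = -10
0 - 10 = -10
Common difference d = -10.
First term a = 20.
Formula: S_i = 20 - 10*i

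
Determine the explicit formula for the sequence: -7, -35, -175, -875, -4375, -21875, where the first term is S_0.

Check ratios: -35 / -7 = 5.0
Common ratio r = 5.
First term a = -7.
Formula: S_i = -7 * 5^i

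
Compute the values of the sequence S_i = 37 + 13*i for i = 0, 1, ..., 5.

This is an arithmetic sequence.
i=0: S_0 = 37 + 13*0 = 37
i=1: S_1 = 37 + 13*1 = 50
i=2: S_2 = 37 + 13*2 = 63
i=3: S_3 = 37 + 13*3 = 76
i=4: S_4 = 37 + 13*4 = 89
i=5: S_5 = 37 + 13*5 = 102
The first 6 terms are: [37, 50, 63, 76, 89, 102]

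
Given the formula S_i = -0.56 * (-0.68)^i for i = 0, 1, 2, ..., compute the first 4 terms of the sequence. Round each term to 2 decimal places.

This is a geometric sequence.
i=0: S_0 = -0.56 * (-0.68)^0 = -0.56
i=1: S_1 = -0.56 * (-0.68)^1 ≈ 0.38
i=2: S_2 = -0.56 * (-0.68)^2 ≈ -0.26
i=3: S_3 = -0.56 * (-0.68)^3 ≈ 0.18
The first 4 terms are: [-0.56, 0.38, -0.26, 0.18]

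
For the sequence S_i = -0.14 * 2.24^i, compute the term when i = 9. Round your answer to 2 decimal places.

S_9 = -0.14 * 2.24^9 ≈ -0.14 * 1419.8163 ≈ -198.77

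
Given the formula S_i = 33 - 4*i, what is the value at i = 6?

S_6 = 33 + -4*6 = 33 + -24 = 9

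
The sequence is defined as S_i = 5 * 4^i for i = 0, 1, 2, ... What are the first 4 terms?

This is a geometric sequence.
i=0: S_0 = 5 * 4^0 = 5
i=1: S_1 = 5 * 4^1 = 20
i=2: S_2 = 5 * 4^2 = 80
i=3: S_3 = 5 * 4^3 = 320
The first 4 terms are: [5, 20, 80, 320]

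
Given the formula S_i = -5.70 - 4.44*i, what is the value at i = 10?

S_10 = -5.7 + -4.44*10 = -5.7 + -44.4 = -50.1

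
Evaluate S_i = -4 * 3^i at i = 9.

S_9 = -4 * 3^9 = -4 * 19683 = -78732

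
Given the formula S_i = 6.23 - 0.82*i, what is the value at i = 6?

S_6 = 6.23 + -0.82*6 = 6.23 + -4.92 = 1.31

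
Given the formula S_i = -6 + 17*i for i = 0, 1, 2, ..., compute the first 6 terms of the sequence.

This is an arithmetic sequence.
i=0: S_0 = -6 + 17*0 = -6
i=1: S_1 = -6 + 17*1 = 11
i=2: S_2 = -6 + 17*2 = 28
i=3: S_3 = -6 + 17*3 = 45
i=4: S_4 = -6 + 17*4 = 62
i=5: S_5 = -6 + 17*5 = 79
The first 6 terms are: [-6, 11, 28, 45, 62, 79]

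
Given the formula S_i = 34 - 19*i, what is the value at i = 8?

S_8 = 34 + -19*8 = 34 + -152 = -118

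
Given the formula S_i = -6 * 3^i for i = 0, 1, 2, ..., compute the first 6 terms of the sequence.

This is a geometric sequence.
i=0: S_0 = -6 * 3^0 = -6
i=1: S_1 = -6 * 3^1 = -18
i=2: S_2 = -6 * 3^2 = -54
i=3: S_3 = -6 * 3^3 = -162
i=4: S_4 = -6 * 3^4 = -486
i=5: S_5 = -6 * 3^5 = -1458
The first 6 terms are: [-6, -18, -54, -162, -486, -1458]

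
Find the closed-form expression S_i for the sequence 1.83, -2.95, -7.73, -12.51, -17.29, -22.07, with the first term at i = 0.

Check differences: -2.95 - 1.83 = -4.78
-7.73 - -2.95 = -4.78
Common difference d = -4.78.
First term a = 1.83.
Formula: S_i = 1.83 - 4.78*i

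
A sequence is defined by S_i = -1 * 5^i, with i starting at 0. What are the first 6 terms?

This is a geometric sequence.
i=0: S_0 = -1 * 5^0 = -1
i=1: S_1 = -1 * 5^1 = -5
i=2: S_2 = -1 * 5^2 = -25
i=3: S_3 = -1 * 5^3 = -125
i=4: S_4 = -1 * 5^4 = -625
i=5: S_5 = -1 * 5^5 = -3125
The first 6 terms are: [-1, -5, -25, -125, -625, -3125]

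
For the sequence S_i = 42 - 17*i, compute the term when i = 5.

S_5 = 42 + -17*5 = 42 + -85 = -43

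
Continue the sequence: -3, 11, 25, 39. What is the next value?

Differences: 11 - -3 = 14
This is an arithmetic sequence with common difference d = 14.
Next term = 39 + 14 = 53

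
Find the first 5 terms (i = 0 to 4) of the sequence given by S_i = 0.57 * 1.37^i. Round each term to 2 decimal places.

This is a geometric sequence.
i=0: S_0 = 0.57 * 1.37^0 = 0.57
i=1: S_1 = 0.57 * 1.37^1 ≈ 0.78
i=2: S_2 = 0.57 * 1.37^2 ≈ 1.07
i=3: S_3 = 0.57 * 1.37^3 ≈ 1.47
i=4: S_4 = 0.57 * 1.37^4 ≈ 2.01
The first 5 terms are: [0.57, 0.78, 1.07, 1.47, 2.01]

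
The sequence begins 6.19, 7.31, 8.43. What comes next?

Differences: 7.31 - 6.19 = 1.12
This is an arithmetic sequence with common difference d = 1.12.
Next term = 8.43 + 1.12 = 9.55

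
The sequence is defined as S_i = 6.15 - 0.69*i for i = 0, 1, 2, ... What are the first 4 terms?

This is an arithmetic sequence.
i=0: S_0 = 6.15 + -0.69*0 = 6.15
i=1: S_1 = 6.15 + -0.69*1 = 5.46
i=2: S_2 = 6.15 + -0.69*2 = 4.77
i=3: S_3 = 6.15 + -0.69*3 = 4.08
The first 4 terms are: [6.15, 5.46, 4.77, 4.08]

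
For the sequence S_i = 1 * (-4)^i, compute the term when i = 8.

S_8 = 1 * (-4)^8 = 1 * 65536 = 65536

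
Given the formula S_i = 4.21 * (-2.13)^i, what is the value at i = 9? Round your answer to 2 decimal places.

S_9 = 4.21 * (-2.13)^9 ≈ 4.21 * -902.436 ≈ -3799.26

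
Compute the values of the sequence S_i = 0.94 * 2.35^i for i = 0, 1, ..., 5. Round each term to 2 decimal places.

This is a geometric sequence.
i=0: S_0 = 0.94 * 2.35^0 = 0.94
i=1: S_1 = 0.94 * 2.35^1 ≈ 2.21
i=2: S_2 = 0.94 * 2.35^2 ≈ 5.19
i=3: S_3 = 0.94 * 2.35^3 ≈ 12.2
i=4: S_4 = 0.94 * 2.35^4 ≈ 28.67
i=5: S_5 = 0.94 * 2.35^5 ≈ 67.37
The first 6 terms are: [0.94, 2.21, 5.19, 12.2, 28.67, 67.37]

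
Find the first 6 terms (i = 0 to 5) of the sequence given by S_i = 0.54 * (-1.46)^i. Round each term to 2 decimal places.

This is a geometric sequence.
i=0: S_0 = 0.54 * (-1.46)^0 = 0.54
i=1: S_1 = 0.54 * (-1.46)^1 ≈ -0.79
i=2: S_2 = 0.54 * (-1.46)^2 ≈ 1.15
i=3: S_3 = 0.54 * (-1.46)^3 ≈ -1.68
i=4: S_4 = 0.54 * (-1.46)^4 ≈ 2.45
i=5: S_5 = 0.54 * (-1.46)^5 ≈ -3.58
The first 6 terms are: [0.54, -0.79, 1.15, -1.68, 2.45, -3.58]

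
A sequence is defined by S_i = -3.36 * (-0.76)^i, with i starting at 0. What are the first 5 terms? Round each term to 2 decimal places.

This is a geometric sequence.
i=0: S_0 = -3.36 * (-0.76)^0 = -3.36
i=1: S_1 = -3.36 * (-0.76)^1 ≈ 2.55
i=2: S_2 = -3.36 * (-0.76)^2 ≈ -1.94
i=3: S_3 = -3.36 * (-0.76)^3 ≈ 1.47
i=4: S_4 = -3.36 * (-0.76)^4 ≈ -1.12
The first 5 terms are: [-3.36, 2.55, -1.94, 1.47, -1.12]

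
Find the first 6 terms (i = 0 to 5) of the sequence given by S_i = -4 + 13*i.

This is an arithmetic sequence.
i=0: S_0 = -4 + 13*0 = -4
i=1: S_1 = -4 + 13*1 = 9
i=2: S_2 = -4 + 13*2 = 22
i=3: S_3 = -4 + 13*3 = 35
i=4: S_4 = -4 + 13*4 = 48
i=5: S_5 = -4 + 13*5 = 61
The first 6 terms are: [-4, 9, 22, 35, 48, 61]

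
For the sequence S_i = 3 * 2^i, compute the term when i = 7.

S_7 = 3 * 2^7 = 3 * 128 = 384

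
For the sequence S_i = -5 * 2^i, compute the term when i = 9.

S_9 = -5 * 2^9 = -5 * 512 = -2560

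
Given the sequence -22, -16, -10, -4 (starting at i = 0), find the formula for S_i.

Check differences: -16 - -22 = 6
-10 - -16 = 6
Common difference d = 6.
First term a = -22.
Formula: S_i = -22 + 6*i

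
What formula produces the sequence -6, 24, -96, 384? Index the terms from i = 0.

Check ratios: 24 / -6 = -4.0
Common ratio r = -4.
First term a = -6.
Formula: S_i = -6 * (-4)^i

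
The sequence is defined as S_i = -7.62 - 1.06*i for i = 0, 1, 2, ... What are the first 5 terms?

This is an arithmetic sequence.
i=0: S_0 = -7.62 + -1.06*0 = -7.62
i=1: S_1 = -7.62 + -1.06*1 = -8.68
i=2: S_2 = -7.62 + -1.06*2 = -9.74
i=3: S_3 = -7.62 + -1.06*3 = -10.8
i=4: S_4 = -7.62 + -1.06*4 = -11.86
The first 5 terms are: [-7.62, -8.68, -9.74, -10.8, -11.86]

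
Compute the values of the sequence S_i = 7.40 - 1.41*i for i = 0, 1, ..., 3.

This is an arithmetic sequence.
i=0: S_0 = 7.4 + -1.41*0 = 7.4
i=1: S_1 = 7.4 + -1.41*1 = 5.99
i=2: S_2 = 7.4 + -1.41*2 = 4.58
i=3: S_3 = 7.4 + -1.41*3 = 3.17
The first 4 terms are: [7.4, 5.99, 4.58, 3.17]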